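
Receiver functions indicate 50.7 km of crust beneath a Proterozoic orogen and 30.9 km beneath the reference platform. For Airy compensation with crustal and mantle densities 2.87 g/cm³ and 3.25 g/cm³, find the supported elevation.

Excess crust Δ = 50.7 km − 30.9 km = 19.8 km, split between elevation h and root r with h + r = Δ.
Airy balance ρ_c h = (ρ_m − ρ_c) r gives r = h ρ_c/(ρ_m − ρ_c), so h (1 + ρ_c/(ρ_m − ρ_c)) = Δ, i.e. h = Δ (ρ_m − ρ_c)/ρ_m.
h = 19.8 km × 0.38/3.25 = 2.32 km.

2.32 km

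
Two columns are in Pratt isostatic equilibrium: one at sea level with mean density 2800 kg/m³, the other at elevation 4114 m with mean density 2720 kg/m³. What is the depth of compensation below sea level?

140000 m

ρ_ref D = ρ (D + h) → D (ρ_ref − ρ) = ρ h.
D = ρ h/(ρ_ref − ρ) = 2720 × 4114 m/(2800 − 2720) = 140000 m.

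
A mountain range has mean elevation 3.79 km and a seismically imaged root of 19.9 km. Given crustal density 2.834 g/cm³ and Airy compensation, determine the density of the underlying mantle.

Airy balance: ρ_c h = (ρ_m − ρ_c) r → ρ_m = ρ_c (1 + h/r).
ρ_m = 2.834 × (1 + 3.79 km/19.9 km) = 3.37 g/cm³.

3.37 g/cm³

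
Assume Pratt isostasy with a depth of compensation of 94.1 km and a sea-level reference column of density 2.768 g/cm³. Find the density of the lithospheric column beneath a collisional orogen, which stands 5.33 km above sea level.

Pratt balance: ρ_ref D = ρ (D + h).
ρ = ρ_ref D/(D + h) = 2.768 × 94.1 km/(94.1 km + 5.33 km) = 2.62 g/cm³.

2.62 g/cm³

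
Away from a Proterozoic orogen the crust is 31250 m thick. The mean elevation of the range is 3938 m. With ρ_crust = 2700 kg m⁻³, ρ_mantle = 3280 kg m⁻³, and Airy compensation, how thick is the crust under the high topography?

53500 m

Root depth r = h ρ_c / (ρ_m − ρ_c) = 3938 m × 2700 / 580 = 18330 m.
Total thickness = T + h + r = 31250 m + 3938 m + 18330 m = 53500 m.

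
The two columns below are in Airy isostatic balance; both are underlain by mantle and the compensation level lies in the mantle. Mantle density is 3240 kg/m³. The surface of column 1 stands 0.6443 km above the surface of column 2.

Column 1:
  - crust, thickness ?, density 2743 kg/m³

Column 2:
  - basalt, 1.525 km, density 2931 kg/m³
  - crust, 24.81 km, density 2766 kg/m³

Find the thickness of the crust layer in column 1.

Take the compensation level at the base of the deeper column (depth z_c below the surface of column 1) and equate Σ ρ_i t_i down to z_c; mantle fills any gap and the z_c terms cancel.
Column 1: x×2743 + (z_c − 0 − x)×3240
Column 2: 0.6443×0 + 1.525×2931 + 24.81×2766 + (z_c − 0.6443 − 26.335)×3240
The z_c×3240 term appears on both sides and cancels. Collect the known terms of each column as K = Σ(ρt)_known − 3240 × (depth of known layers): K_1 = 0 − 3240×0 = 0; K_2 = 73094.235 − 3240×(0.6443 + 26.335) = −14318.697.
Balance: K_1 − x×(3240 − 2743) = K_2, so x = (K_1 − K_2)/(3240 − 2743) = 14318.7/497 = 28.8 km.

28.8 km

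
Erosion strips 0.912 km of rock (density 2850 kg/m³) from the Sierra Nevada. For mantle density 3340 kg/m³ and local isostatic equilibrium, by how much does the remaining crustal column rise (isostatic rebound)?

Unloading: uplift u = e ρ_c/ρ_m = 0.912 km × 2850/3340 = 0.778 km.

0.778 km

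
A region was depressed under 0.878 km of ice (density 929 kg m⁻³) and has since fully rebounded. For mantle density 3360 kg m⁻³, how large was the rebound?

Removing the load lets mantle flow back in; uplift u satisfies ρ_ice t = ρ_m u.
u = t ρ_ice/ρ_m = 0.878 km × 929/3360 = 0.243 km.

0.243 km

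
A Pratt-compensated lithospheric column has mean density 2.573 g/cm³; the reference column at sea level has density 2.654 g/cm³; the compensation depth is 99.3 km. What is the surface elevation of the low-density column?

3.13 km

ρ_ref D = ρ (D + h) → h = D (ρ_ref − ρ)/ρ.
h = 99.3 km × (2.654 − 2.573)/2.573 = 3.13 km.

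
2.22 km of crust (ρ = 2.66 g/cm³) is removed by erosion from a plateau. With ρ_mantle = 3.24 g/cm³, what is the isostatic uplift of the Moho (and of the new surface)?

Unloading: uplift u = e ρ_c/ρ_m = 2.22 km × 2.66/3.24 = 1.82 km.

1.82 km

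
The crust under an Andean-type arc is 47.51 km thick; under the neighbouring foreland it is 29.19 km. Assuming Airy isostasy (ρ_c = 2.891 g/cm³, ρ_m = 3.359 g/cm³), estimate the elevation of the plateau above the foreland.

Excess crust Δ = 47.51 km − 29.19 km = 18.32 km, split between elevation h and root r with h + r = Δ.
Airy balance ρ_c h = (ρ_m − ρ_c) r gives r = h ρ_c/(ρ_m − ρ_c), so h (1 + ρ_c/(ρ_m − ρ_c)) = Δ, i.e. h = Δ (ρ_m − ρ_c)/ρ_m.
h = 18.32 km × 0.468/3.359 = 2.55 km.

2.55 km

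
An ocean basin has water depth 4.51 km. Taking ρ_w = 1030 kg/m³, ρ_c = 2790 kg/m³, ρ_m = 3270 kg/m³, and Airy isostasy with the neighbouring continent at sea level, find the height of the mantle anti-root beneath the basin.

Equating mass per unit area of the two columns: replacing crust with seawater at the top is compensated by replacing crust with mantle at the base: d (ρ_c − ρ_w) = a (ρ_m − ρ_c).
a = d (ρ_c − ρ_w)/(ρ_m − ρ_c) = 4.51 km × 1760/480 = 16.5 km.

16.5 km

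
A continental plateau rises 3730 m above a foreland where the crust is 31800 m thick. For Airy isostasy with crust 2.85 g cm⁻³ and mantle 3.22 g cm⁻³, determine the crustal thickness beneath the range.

64300 m

Root depth r = h ρ_c / (ρ_m − ρ_c) = 3730 m × 2.85 / 0.37 = 28730 m.
Total thickness = T + h + r = 31800 m + 3730 m + 28730 m = 64300 m.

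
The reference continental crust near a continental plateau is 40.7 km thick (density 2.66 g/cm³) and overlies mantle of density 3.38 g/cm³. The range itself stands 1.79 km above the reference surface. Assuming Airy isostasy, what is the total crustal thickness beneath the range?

49.1 km

Root depth r = h ρ_c / (ρ_m − ρ_c) = 1.79 km × 2.66 / 0.72 = 6.613 km.
Total thickness = T + h + r = 40.7 km + 1.79 km + 6.613 km = 49.1 km.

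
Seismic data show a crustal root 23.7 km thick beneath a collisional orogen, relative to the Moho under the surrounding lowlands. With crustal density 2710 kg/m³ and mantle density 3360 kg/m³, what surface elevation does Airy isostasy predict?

5.68 km

Equating mass per unit area of the two columns: ρ_c h = (ρ_m − ρ_c) r.
h = r (ρ_m − ρ_c) / ρ_c = 23.7 km × (3360 − 2710) / 2710 = 5.68 km.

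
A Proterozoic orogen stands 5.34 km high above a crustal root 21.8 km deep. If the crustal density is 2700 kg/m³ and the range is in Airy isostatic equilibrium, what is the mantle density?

Airy balance: ρ_c h = (ρ_m − ρ_c) r → ρ_m = ρ_c (1 + h/r).
ρ_m = 2700 × (1 + 5.34 km/21.8 km) = 3360 kg/m³.

3360 kg/m³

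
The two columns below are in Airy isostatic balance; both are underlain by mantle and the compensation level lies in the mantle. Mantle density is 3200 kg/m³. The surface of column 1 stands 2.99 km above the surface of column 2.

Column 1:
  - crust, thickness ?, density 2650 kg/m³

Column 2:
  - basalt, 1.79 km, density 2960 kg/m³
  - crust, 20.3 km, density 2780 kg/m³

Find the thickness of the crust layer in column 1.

33.7 km

Take the compensation level at the base of the deeper column (depth z_c below the surface of column 1) and equate Σ ρ_i t_i down to z_c; mantle fills any gap and the z_c terms cancel.
Column 1: x×2650 + (z_c − 0 − x)×3200
Column 2: 2.99×0 + 1.79×2960 + 20.3×2780 + (z_c − 2.99 − 22.09)×3200
The z_c×3200 term appears on both sides and cancels. Collect the known terms of each column as K = Σ(ρt)_known − 3200 × (depth of known layers): K_1 = 0 − 3200×0 = 0; K_2 = 61732.4 − 3200×(2.99 + 22.09) = −18523.6.
Balance: K_1 − x×(3200 − 2650) = K_2, so x = (K_1 − K_2)/(3200 − 2650) = 18523.6/550 = 33.7 km.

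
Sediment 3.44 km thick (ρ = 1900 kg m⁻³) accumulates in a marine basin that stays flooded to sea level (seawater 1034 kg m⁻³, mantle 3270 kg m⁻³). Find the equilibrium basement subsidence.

Submarine loading: the sediment displaces seawater, and the subsidence is in turn flooded, so s (ρ_m − ρ_w) = t (ρ_sed − ρ_w).
s = 3.44 km × (1900 − 1034) / (3270 − 1034) = 1.33 km.

1.33 km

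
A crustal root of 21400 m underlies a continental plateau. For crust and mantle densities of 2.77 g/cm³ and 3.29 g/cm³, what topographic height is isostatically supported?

4020 m

For local isostatic compensation: ρ_c h = (ρ_m − ρ_c) r.
h = r (ρ_m − ρ_c) / ρ_c = 21400 m × (3.29 − 2.77) / 2.77 = 4020 m.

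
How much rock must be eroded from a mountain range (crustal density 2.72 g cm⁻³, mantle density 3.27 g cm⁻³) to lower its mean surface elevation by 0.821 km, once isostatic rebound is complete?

Net drop Δ = e − u = e − e ρ_c/ρ_m = e (ρ_m − ρ_c)/ρ_m.
e = Δ ρ_m/(ρ_m − ρ_c) = 0.821 km × 3.27/0.55 = 4.88 km.

4.88 km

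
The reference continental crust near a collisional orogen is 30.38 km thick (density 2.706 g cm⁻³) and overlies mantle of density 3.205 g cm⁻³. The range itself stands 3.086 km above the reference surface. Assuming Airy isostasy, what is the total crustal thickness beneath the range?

50.2 km

Root depth r = h ρ_c / (ρ_m − ρ_c) = 3.086 km × 2.706 / 0.499 = 16.73 km.
Total thickness = T + h + r = 30.38 km + 3.086 km + 16.73 km = 50.2 km.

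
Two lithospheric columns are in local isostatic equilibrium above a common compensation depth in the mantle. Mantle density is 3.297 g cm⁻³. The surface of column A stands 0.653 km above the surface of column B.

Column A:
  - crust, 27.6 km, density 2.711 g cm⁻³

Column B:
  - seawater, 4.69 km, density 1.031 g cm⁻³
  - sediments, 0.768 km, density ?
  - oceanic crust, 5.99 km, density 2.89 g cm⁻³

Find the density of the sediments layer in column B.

Take the compensation level at the base of the deeper column (depth z_c below the surface of column A) and equate Σ ρ_i t_i down to z_c; mantle fills any gap and the z_c terms cancel.
Column A: 27.6×2.711 + (z_c − 27.6)×3.297
Column B: 0.653×0 + 4.69×1.031 + 0.768×ρ + 5.99×2.89 + (z_c − 0.653 − 11.448)×3.297
The z_c×3.297 term appears on both sides and cancels. Collect the known terms of each column as K = Σ(ρt)_known − 3.297 × (depth of known layers): K_A = 74.8236 − 3.297×27.6 = −16.1736; K_B = 22.14649 − 3.297×(0.653 + 11.448) = −17.750507.
Balance: K_A = K_B + 0.768×ρ, so ρ = (K_A − K_B)/0.768 = 1.57691/0.768 = 2.05 g cm⁻³.

2.05 g cm⁻³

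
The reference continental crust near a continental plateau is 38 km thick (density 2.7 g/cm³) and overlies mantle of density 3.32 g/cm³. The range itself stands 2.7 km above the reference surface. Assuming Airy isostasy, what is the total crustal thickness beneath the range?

Root depth r = h ρ_c / (ρ_m − ρ_c) = 2.7 km × 2.7 / 0.62 = 11.76 km.
Total thickness = T + h + r = 38 km + 2.7 km + 11.76 km = 52.5 km.

52.5 km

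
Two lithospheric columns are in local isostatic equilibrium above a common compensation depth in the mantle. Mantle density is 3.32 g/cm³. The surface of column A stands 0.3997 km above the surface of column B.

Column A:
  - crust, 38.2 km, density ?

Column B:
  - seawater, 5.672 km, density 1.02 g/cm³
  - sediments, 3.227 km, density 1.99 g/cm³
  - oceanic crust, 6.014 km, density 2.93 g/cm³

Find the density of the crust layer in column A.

Take the compensation level at the base of the deeper column (depth z_c below the surface of column A) and equate Σ ρ_i t_i down to z_c; mantle fills any gap and the z_c terms cancel.
Column A: 38.2×ρ + (z_c − 38.2)×3.32
Column B: 0.3997×0 + 5.672×1.02 + 3.227×1.99 + 6.014×2.93 + (z_c − 0.3997 − 14.913)×3.32
The z_c×3.32 term appears on both sides and cancels. Collect the known terms of each column as K = Σ(ρt)_known − 3.32 × (depth of known layers): K_A = 0 − 3.32×38.2 = −126.824; K_B = 29.82819 − 3.32×(0.3997 + 14.913) = −21.009974.
Balance: K_A + 38.2×ρ = K_B, so ρ = (K_B − K_A)/38.2 = 105.814/38.2 = 2.77 g/cm³.

2.77 g/cm³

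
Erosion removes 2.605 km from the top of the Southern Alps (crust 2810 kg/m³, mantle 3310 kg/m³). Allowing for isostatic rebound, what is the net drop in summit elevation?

Rebound u = e ρ_c/ρ_m = 2.605 km × 2810/3310 = 2.211 km.
Net surface drop = e − u = 2.605 km − 2.211 km = e (ρ_m − ρ_c)/ρ_m = 0.394 km.

0.394 km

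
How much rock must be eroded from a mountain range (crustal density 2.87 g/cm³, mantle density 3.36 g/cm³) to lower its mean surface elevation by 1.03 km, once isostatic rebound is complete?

Net drop Δ = e − u = e − e ρ_c/ρ_m = e (ρ_m − ρ_c)/ρ_m.
e = Δ ρ_m/(ρ_m − ρ_c) = 1.03 km × 3.36/0.49 = 7.06 km.

7.06 km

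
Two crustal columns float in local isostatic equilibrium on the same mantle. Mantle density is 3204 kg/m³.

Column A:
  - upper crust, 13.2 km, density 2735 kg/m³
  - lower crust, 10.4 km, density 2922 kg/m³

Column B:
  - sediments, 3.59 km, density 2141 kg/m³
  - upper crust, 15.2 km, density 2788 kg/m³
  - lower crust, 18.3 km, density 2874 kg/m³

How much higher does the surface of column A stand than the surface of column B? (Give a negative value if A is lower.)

−2.2 km

For any compensation level in the mantle, the mantle terms cancel and isostasy reduces to e = (Σt_A − Σt_B) − (Σ(ρt)_A − Σ(ρt)_B) / ρ_m.
Σt_A = 23.6 km; Σt_B = 37.09 km; Σ(ρt)_A = 66490.8; Σ(ρt)_B = 102657.99 (in km·kg/m³).
e = (23.6 − 37.09) − (66490.8 − 102657.99) / 3204 = −2.2 km.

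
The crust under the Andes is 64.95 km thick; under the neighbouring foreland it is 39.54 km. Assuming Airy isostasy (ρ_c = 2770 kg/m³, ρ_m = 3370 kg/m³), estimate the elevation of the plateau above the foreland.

Excess crust Δ = 64.95 km − 39.54 km = 25.41 km, split between elevation h and root r with h + r = Δ.
Airy balance ρ_c h = (ρ_m − ρ_c) r gives r = h ρ_c/(ρ_m − ρ_c), so h (1 + ρ_c/(ρ_m − ρ_c)) = Δ, i.e. h = Δ (ρ_m − ρ_c)/ρ_m.
h = 25.41 km × 600/3370 = 4.52 km.

4.52 km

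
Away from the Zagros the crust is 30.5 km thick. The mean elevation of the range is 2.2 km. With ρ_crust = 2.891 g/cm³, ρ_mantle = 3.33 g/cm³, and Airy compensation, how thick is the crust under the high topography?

Root depth r = h ρ_c / (ρ_m − ρ_c) = 2.2 km × 2.891 / 0.439 = 14.49 km.
Total thickness = T + h + r = 30.5 km + 2.2 km + 14.49 km = 47.2 km.

47.2 km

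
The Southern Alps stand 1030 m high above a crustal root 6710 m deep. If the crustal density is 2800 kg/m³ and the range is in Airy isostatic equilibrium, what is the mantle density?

3230 kg/m³

Airy balance: ρ_c h = (ρ_m − ρ_c) r → ρ_m = ρ_c (1 + h/r).
ρ_m = 2800 × (1 + 1030 m/6710 m) = 3230 kg/m³.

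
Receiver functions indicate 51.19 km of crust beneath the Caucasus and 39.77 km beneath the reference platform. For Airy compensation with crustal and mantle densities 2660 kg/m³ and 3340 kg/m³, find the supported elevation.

Excess crust Δ = 51.19 km − 39.77 km = 11.42 km, split between elevation h and root r with h + r = Δ.
Airy balance ρ_c h = (ρ_m − ρ_c) r gives r = h ρ_c/(ρ_m − ρ_c), so h (1 + ρ_c/(ρ_m − ρ_c)) = Δ, i.e. h = Δ (ρ_m − ρ_c)/ρ_m.
h = 11.42 km × 680/3340 = 2.33 km.

2.33 km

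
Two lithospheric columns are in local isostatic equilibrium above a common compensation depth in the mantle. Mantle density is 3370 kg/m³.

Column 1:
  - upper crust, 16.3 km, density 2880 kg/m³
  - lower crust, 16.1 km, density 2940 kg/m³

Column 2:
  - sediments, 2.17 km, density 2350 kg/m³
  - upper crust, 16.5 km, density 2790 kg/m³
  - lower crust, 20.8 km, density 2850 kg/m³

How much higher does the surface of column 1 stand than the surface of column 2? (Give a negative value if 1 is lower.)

−2.28 km

For any compensation level in the mantle, the mantle terms cancel and isostasy reduces to e = (Σt_1 − Σt_2) − (Σ(ρt)_1 − Σ(ρt)_2) / ρ_m.
Σt_1 = 32.4 km; Σt_2 = 39.47 km; Σ(ρt)_1 = 94278; Σ(ρt)_2 = 110414.5 (in km·kg/m³).
e = (32.4 − 39.47) − (94278 − 110414.5) / 3370 = −2.28 km.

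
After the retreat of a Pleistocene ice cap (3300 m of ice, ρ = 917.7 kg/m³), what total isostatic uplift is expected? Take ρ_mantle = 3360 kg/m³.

901 m

Removing the load lets mantle flow back in; uplift u satisfies ρ_ice t = ρ_m u.
u = t ρ_ice/ρ_m = 3300 m × 917.7/3360 = 901 m.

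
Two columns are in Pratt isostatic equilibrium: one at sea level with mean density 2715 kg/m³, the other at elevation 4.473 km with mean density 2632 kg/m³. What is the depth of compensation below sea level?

142 km

ρ_ref D = ρ (D + h) → D (ρ_ref − ρ) = ρ h.
D = ρ h/(ρ_ref − ρ) = 2632 × 4.473 km/(2715 − 2632) = 142 km.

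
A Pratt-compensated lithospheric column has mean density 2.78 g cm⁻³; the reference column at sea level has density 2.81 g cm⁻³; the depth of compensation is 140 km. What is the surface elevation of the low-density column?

1.51 km

ρ_ref D = ρ (D + h) → h = D (ρ_ref − ρ)/ρ.
h = 140 km × (2.81 − 2.78)/2.78 = 1.51 km.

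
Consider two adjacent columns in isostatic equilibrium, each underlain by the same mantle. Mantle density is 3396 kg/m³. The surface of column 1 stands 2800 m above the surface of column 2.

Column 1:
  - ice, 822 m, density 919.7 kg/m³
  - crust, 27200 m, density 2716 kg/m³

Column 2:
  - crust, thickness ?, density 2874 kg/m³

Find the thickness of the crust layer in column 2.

21100 m

Take the compensation level at the base of the deeper column (depth z_c below the surface of column 1) and equate Σ ρ_i t_i down to z_c; mantle fills any gap and the z_c terms cancel.
Column 1: 822×919.7 + 27200×2716 + (z_c − 28022)×3396
Column 2: 2800×0 + x×2874 + (z_c − 2800 − 0 − x)×3396
The z_c×3396 term appears on both sides and cancels. Collect the known terms of each column as K = Σ(ρt)_known − 3396 × (depth of known layers): K_1 = 74631193.4 − 3396×28022 = −20531518.6; K_2 = 0 − 3396×(2800 + 0) = −9508800.
Balance: K_1 = K_2 − x×(3396 − 2874), so x = (K_2 − K_1)/(3396 − 2874) = 11022700/522 = 21100 m.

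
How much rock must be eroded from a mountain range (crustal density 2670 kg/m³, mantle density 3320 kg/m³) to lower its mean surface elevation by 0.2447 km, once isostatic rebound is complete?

1.25 km

Net drop Δ = e − u = e − e ρ_c/ρ_m = e (ρ_m − ρ_c)/ρ_m.
e = Δ ρ_m/(ρ_m − ρ_c) = 0.2447 km × 3320/650 = 1.25 km.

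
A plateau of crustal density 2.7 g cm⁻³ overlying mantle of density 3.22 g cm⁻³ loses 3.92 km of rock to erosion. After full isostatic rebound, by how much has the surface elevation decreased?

Rebound u = e ρ_c/ρ_m = 3.92 km × 2.7/3.22 = 3.287 km.
Net surface drop = e − u = 3.92 km − 3.287 km = e (ρ_m − ρ_c)/ρ_m = 0.633 km.

0.633 km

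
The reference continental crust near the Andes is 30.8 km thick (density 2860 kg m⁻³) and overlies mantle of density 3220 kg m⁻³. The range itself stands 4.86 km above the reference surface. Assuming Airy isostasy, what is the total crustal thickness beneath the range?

Root depth r = h ρ_c / (ρ_m − ρ_c) = 4.86 km × 2860 / 360 = 38.61 km.
Total thickness = T + h + r = 30.8 km + 4.86 km + 38.61 km = 74.3 km.

74.3 km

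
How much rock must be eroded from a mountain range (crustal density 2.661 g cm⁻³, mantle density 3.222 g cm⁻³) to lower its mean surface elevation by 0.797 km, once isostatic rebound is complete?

4.58 km

Net drop Δ = e − u = e − e ρ_c/ρ_m = e (ρ_m − ρ_c)/ρ_m.
e = Δ ρ_m/(ρ_m − ρ_c) = 0.797 km × 3.222/0.561 = 4.58 km.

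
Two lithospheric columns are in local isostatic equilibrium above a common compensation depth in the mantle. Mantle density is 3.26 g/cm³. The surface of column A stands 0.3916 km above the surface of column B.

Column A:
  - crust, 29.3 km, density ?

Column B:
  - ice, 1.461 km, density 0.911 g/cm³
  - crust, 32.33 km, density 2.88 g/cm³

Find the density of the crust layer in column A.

Take the compensation level at the base of the deeper column (depth z_c below the surface of column A) and equate Σ ρ_i t_i down to z_c; mantle fills any gap and the z_c terms cancel.
Column A: 29.3×ρ + (z_c − 29.3)×3.26
Column B: 0.3916×0 + 1.461×0.911 + 32.33×2.88 + (z_c − 0.3916 − 33.791)×3.26
The z_c×3.26 term appears on both sides and cancels. Collect the known terms of each column as K = Σ(ρt)_known − 3.26 × (depth of known layers): K_A = 0 − 3.26×29.3 = −95.518; K_B = 94.441371 − 3.26×(0.3916 + 33.791) = −16.993905.
Balance: K_A + 29.3×ρ = K_B, so ρ = (K_B − K_A)/29.3 = 78.5241/29.3 = 2.68 g/cm³.

2.68 g/cm³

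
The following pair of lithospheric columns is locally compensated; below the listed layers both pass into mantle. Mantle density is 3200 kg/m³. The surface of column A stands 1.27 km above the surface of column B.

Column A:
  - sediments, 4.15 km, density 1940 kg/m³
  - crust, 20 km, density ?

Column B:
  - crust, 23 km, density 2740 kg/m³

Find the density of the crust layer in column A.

2730 kg/m³

Take the compensation level at the base of the deeper column (depth z_c below the surface of column A) and equate Σ ρ_i t_i down to z_c; mantle fills any gap and the z_c terms cancel.
Column A: 4.15×1940 + 20×ρ + (z_c − 24.15)×3200
Column B: 1.27×0 + 23×2740 + (z_c − 1.27 − 23)×3200
The z_c×3200 term appears on both sides and cancels. Collect the known terms of each column as K = Σ(ρt)_known − 3200 × (depth of known layers): K_A = 8051 − 3200×24.15 = −69229; K_B = 63020 − 3200×(1.27 + 23) = −14644.
Balance: K_A + 20×ρ = K_B, so ρ = (K_B − K_A)/20 = 54585/20 = 2730 kg/m³.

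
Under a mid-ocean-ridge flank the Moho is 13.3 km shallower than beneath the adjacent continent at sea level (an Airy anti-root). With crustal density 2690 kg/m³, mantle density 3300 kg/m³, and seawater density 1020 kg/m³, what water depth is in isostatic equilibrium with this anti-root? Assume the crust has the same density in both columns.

4.86 km

Replacing a thickness d of crust by seawater at the top must be balanced by replacing crust with mantle at the base: d (ρ_c − ρ_w) = a (ρ_m − ρ_c).
d = a (ρ_m − ρ_c)/(ρ_c − ρ_w) = 13.3 km × 610/1670 = 4.86 km.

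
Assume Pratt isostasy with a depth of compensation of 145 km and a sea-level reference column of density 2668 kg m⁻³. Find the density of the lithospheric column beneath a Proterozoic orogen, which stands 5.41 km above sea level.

Pratt balance: ρ_ref D = ρ (D + h).
ρ = ρ_ref D/(D + h) = 2668 × 145 km/(145 km + 5.41 km) = 2570 kg m⁻³.

2570 kg m⁻³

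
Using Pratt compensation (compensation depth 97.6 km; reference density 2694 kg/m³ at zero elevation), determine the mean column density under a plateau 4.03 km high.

Pratt balance: ρ_ref D = ρ (D + h).
ρ = ρ_ref D/(D + h) = 2694 × 97.6 km/(97.6 km + 4.03 km) = 2590 kg/m³.

2590 kg/m³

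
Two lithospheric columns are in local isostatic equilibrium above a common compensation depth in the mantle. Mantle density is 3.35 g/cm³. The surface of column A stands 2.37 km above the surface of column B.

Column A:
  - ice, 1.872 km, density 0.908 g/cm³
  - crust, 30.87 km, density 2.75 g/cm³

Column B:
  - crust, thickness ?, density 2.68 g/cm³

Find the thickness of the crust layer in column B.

22.6 km

Take the compensation level at the base of the deeper column (depth z_c below the surface of column A) and equate Σ ρ_i t_i down to z_c; mantle fills any gap and the z_c terms cancel.
Column A: 1.872×0.908 + 30.87×2.75 + (z_c − 32.742)×3.35
Column B: 2.37×0 + x×2.68 + (z_c − 2.37 − 0 − x)×3.35
The z_c×3.35 term appears on both sides and cancels. Collect the known terms of each column as K = Σ(ρt)_known − 3.35 × (depth of known layers): K_A = 86.592276 − 3.35×32.742 = −23.093424; K_B = 0 − 3.35×(2.37 + 0) = −7.9395.
Balance: K_A = K_B − x×(3.35 − 2.68), so x = (K_B − K_A)/(3.35 − 2.68) = 15.1539/0.67 = 22.6 km.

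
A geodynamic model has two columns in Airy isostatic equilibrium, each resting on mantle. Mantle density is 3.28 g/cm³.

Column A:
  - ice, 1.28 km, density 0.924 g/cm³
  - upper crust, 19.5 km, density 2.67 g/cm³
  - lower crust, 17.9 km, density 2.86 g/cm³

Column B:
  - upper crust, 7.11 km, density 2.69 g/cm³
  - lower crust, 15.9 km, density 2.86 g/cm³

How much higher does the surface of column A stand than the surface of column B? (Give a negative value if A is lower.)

For any compensation level in the mantle, the mantle terms cancel and isostasy reduces to e = (Σt_A − Σt_B) − (Σ(ρt)_A − Σ(ρt)_B) / ρ_m.
Σt_A = 38.68 km; Σt_B = 23.01 km; Σ(ρt)_A = 104.44172; Σ(ρt)_B = 64.5999 (in km·g/cm³).
e = (38.68 − 23.01) − (104.44172 − 64.5999) / 3.28 = 3.52 km.

3.52 km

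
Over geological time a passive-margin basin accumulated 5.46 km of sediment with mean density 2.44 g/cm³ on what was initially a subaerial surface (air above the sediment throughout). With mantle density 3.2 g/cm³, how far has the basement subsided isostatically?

Subaerial load: s = t ρ_sed / ρ_m = 5.46 km × 2.44/3.2 = 4.16 km.

4.16 km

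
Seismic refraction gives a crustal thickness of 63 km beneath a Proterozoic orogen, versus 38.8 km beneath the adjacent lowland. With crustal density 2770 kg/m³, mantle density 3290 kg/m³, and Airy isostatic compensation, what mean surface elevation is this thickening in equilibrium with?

3.82 km

Excess crust Δ = 63 km − 38.8 km = 24.2 km, split between elevation h and root r with h + r = Δ.
Airy balance ρ_c h = (ρ_m − ρ_c) r gives r = h ρ_c/(ρ_m − ρ_c), so h (1 + ρ_c/(ρ_m − ρ_c)) = Δ, i.e. h = Δ (ρ_m − ρ_c)/ρ_m.
h = 24.2 km × 520/3290 = 3.82 km.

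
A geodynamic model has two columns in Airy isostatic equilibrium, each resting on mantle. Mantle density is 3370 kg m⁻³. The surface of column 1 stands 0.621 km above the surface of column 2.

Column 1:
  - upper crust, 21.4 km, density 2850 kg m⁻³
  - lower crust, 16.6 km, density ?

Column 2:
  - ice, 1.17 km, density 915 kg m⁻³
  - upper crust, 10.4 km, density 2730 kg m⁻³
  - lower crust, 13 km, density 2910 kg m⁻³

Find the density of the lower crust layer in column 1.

2980 kg m⁻³

Take the compensation level at the base of the deeper column (depth z_c below the surface of column 1) and equate Σ ρ_i t_i down to z_c; mantle fills any gap and the z_c terms cancel.
Column 1: 21.4×2850 + 16.6×ρ + (z_c − 38)×3370
Column 2: 0.621×0 + 1.17×915 + 10.4×2730 + 13×2910 + (z_c − 0.621 − 24.57)×3370
The z_c×3370 term appears on both sides and cancels. Collect the known terms of each column as K = Σ(ρt)_known − 3370 × (depth of known layers): K_1 = 60990 − 3370×38 = −67070; K_2 = 67292.55 − 3370×(0.621 + 24.57) = −17601.12.
Balance: K_1 + 16.6×ρ = K_2, so ρ = (K_2 − K_1)/16.6 = 49468.9/16.6 = 2980 kg m⁻³.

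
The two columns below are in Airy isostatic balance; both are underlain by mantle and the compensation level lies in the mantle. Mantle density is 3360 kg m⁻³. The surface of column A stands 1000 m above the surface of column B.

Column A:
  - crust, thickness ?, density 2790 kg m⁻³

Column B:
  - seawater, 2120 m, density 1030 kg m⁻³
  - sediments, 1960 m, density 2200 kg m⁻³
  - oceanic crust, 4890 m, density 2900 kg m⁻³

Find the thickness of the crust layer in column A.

22500 m

Take the compensation level at the base of the deeper column (depth z_c below the surface of column A) and equate Σ ρ_i t_i down to z_c; mantle fills any gap and the z_c terms cancel.
Column A: x×2790 + (z_c − 0 − x)×3360
Column B: 1000×0 + 2120×1030 + 1960×2200 + 4890×2900 + (z_c − 1000 − 8970)×3360
The z_c×3360 term appears on both sides and cancels. Collect the known terms of each column as K = Σ(ρt)_known − 3360 × (depth of known layers): K_A = 0 − 3360×0 = 0; K_B = 20676600 − 3360×(1000 + 8970) = −12822600.
Balance: K_A − x×(3360 − 2790) = K_B, so x = (K_A − K_B)/(3360 − 2790) = 12822600/570 = 22500 m.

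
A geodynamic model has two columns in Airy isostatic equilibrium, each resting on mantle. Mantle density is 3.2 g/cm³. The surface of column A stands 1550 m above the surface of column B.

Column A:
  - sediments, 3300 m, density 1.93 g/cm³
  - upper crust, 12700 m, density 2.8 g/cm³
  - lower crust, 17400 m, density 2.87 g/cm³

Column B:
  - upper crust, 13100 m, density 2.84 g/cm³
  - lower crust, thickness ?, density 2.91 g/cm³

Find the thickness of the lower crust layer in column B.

18400 m

Take the compensation level at the base of the deeper column (depth z_c below the surface of column A) and equate Σ ρ_i t_i down to z_c; mantle fills any gap and the z_c terms cancel.
Column A: 3300×1.93 + 12700×2.8 + 17400×2.87 + (z_c − 33400)×3.2
Column B: 1550×0 + 13100×2.84 + x×2.91 + (z_c − 1550 − 13100 − x)×3.2
The z_c×3.2 term appears on both sides and cancels. Collect the known terms of each column as K = Σ(ρt)_known − 3.2 × (depth of known layers): K_A = 91867 − 3.2×33400 = −15013; K_B = 37204 − 3.2×(1550 + 13100) = −9676.
Balance: K_A = K_B − x×(3.2 − 2.91), so x = (K_B − K_A)/(3.2 − 2.91) = 5337/0.29 = 18400 m.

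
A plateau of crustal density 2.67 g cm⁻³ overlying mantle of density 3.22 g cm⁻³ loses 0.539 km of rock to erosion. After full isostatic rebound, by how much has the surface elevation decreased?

0.0921 km

Rebound u = e ρ_c/ρ_m = 0.539 km × 2.67/3.22 = 0.4469 km.
Net surface drop = e − u = 0.539 km − 0.4469 km = e (ρ_m − ρ_c)/ρ_m = 0.0921 km.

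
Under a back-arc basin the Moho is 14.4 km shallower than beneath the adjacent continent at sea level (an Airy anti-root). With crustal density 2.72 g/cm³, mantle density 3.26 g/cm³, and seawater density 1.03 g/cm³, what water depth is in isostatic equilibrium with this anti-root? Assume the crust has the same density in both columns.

Replacing a thickness d of crust by seawater at the top must be balanced by replacing crust with mantle at the base: d (ρ_c − ρ_w) = a (ρ_m − ρ_c).
d = a (ρ_m − ρ_c)/(ρ_c − ρ_w) = 14.4 km × 0.54/1.69 = 4.6 km.

4.6 km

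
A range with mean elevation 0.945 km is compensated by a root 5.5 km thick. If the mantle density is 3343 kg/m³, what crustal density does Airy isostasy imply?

2850 kg/m³

ρ_c h = (ρ_m − ρ_c) r → ρ_c (h + r) = ρ_m r → ρ_c = ρ_m r / (h + r).
ρ_c = 3343 × 5.5 km / (0.945 km + 5.5 km) = 2850 kg/m³.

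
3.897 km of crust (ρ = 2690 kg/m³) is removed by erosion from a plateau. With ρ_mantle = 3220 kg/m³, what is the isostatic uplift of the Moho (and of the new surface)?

3.26 km

Unloading: uplift u = e ρ_c/ρ_m = 3.897 km × 2690/3220 = 3.26 km.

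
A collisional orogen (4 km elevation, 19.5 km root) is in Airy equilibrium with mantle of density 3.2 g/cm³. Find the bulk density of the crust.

2.66 g/cm³

ρ_c h = (ρ_m − ρ_c) r → ρ_c (h + r) = ρ_m r → ρ_c = ρ_m r / (h + r).
ρ_c = 3.2 × 19.5 km / (4 km + 19.5 km) = 2.66 g/cm³.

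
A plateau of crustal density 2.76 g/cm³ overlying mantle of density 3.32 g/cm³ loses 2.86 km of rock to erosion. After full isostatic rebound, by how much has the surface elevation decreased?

Rebound u = e ρ_c/ρ_m = 2.86 km × 2.76/3.32 = 2.378 km.
Net surface drop = e − u = 2.86 km − 2.378 km = e (ρ_m − ρ_c)/ρ_m = 0.482 km.

0.482 km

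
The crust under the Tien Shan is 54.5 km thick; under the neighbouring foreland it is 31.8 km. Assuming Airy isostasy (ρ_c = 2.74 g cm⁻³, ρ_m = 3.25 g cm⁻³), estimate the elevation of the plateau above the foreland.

3.56 km

Excess crust Δ = 54.5 km − 31.8 km = 22.7 km, split between elevation h and root r with h + r = Δ.
Airy balance ρ_c h = (ρ_m − ρ_c) r gives r = h ρ_c/(ρ_m − ρ_c), so h (1 + ρ_c/(ρ_m − ρ_c)) = Δ, i.e. h = Δ (ρ_m − ρ_c)/ρ_m.
h = 22.7 km × 0.51/3.25 = 3.56 km.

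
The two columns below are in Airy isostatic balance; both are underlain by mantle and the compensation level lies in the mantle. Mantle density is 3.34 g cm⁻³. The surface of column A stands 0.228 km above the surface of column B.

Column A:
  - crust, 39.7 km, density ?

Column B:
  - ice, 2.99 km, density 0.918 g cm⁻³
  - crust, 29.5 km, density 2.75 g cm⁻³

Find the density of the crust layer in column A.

Take the compensation level at the base of the deeper column (depth z_c below the surface of column A) and equate Σ ρ_i t_i down to z_c; mantle fills any gap and the z_c terms cancel.
Column A: 39.7×ρ + (z_c − 39.7)×3.34
Column B: 0.228×0 + 2.99×0.918 + 29.5×2.75 + (z_c − 0.228 − 32.49)×3.34
The z_c×3.34 term appears on both sides and cancels. Collect the known terms of each column as K = Σ(ρt)_known − 3.34 × (depth of known layers): K_A = 0 − 3.34×39.7 = −132.598; K_B = 83.86982 − 3.34×(0.228 + 32.49) = −25.4083.
Balance: K_A + 39.7×ρ = K_B, so ρ = (K_B − K_A)/39.7 = 107.19/39.7 = 2.7 g cm⁻³.

2.7 g cm⁻³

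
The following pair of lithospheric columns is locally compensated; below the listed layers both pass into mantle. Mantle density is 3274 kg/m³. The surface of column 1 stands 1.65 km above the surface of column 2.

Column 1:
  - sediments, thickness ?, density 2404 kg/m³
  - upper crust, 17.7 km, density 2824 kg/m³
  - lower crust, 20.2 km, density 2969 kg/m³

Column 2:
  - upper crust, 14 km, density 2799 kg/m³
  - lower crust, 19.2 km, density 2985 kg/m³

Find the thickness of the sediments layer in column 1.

3.99 km

Take the compensation level at the base of the deeper column (depth z_c below the surface of column 1) and equate Σ ρ_i t_i down to z_c; mantle fills any gap and the z_c terms cancel.
Column 1: x×2404 + 17.7×2824 + 20.2×2969 + (z_c − 37.9 − x)×3274
Column 2: 1.65×0 + 14×2799 + 19.2×2985 + (z_c − 1.65 − 33.2)×3274
The z_c×3274 term appears on both sides and cancels. Collect the known terms of each column as K = Σ(ρt)_known − 3274 × (depth of known layers): K_1 = 109958.6 − 3274×37.9 = −14126; K_2 = 96498 − 3274×(1.65 + 33.2) = −17600.9.
Balance: K_1 − x×(3274 − 2404) = K_2, so x = (K_1 − K_2)/(3274 − 2404) = 3474.9/870 = 3.99 km.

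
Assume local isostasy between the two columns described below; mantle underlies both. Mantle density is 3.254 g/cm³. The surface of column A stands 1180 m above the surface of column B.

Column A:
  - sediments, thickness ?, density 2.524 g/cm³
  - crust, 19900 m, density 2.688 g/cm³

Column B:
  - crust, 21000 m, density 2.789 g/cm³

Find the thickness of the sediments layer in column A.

Take the compensation level at the base of the deeper column (depth z_c below the surface of column A) and equate Σ ρ_i t_i down to z_c; mantle fills any gap and the z_c terms cancel.
Column A: x×2.524 + 19900×2.688 + (z_c − 19900 − x)×3.254
Column B: 1180×0 + 21000×2.789 + (z_c − 1180 − 21000)×3.254
The z_c×3.254 term appears on both sides and cancels. Collect the known terms of each column as K = Σ(ρt)_known − 3.254 × (depth of known layers): K_A = 53491.2 − 3.254×19900 = −11263.4; K_B = 58569 − 3.254×(1180 + 21000) = −13604.72.
Balance: K_A − x×(3.254 − 2.524) = K_B, so x = (K_A − K_B)/(3.254 − 2.524) = 2341.32/0.73 = 3210 m.

3210 m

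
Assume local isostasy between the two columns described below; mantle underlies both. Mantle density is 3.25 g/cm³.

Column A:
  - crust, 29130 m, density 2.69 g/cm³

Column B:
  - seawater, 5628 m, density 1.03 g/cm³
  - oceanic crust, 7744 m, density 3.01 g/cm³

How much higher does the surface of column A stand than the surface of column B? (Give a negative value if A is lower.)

For any compensation level in the mantle, the mantle terms cancel and isostasy reduces to e = (Σt_A − Σt_B) − (Σ(ρt)_A − Σ(ρt)_B) / ρ_m.
Σt_A = 29130 m; Σt_B = 13372 m; Σ(ρt)_A = 78359.7; Σ(ρt)_B = 29106.28 (in m·g/cm³).
e = (29130 − 13372) − (78359.7 − 29106.28) / 3.25 = 603 m.

603 m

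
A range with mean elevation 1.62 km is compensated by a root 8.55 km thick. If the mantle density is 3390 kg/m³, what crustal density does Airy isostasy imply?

ρ_c h = (ρ_m − ρ_c) r → ρ_c (h + r) = ρ_m r → ρ_c = ρ_m r / (h + r).
ρ_c = 3390 × 8.55 km / (1.62 km + 8.55 km) = 2850 kg/m³.

2850 kg/m³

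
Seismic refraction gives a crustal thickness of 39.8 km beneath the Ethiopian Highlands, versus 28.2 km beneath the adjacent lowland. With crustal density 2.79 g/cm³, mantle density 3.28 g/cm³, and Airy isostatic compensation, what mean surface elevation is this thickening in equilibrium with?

1.73 km

Excess crust Δ = 39.8 km − 28.2 km = 11.6 km, split between elevation h and root r with h + r = Δ.
Airy balance ρ_c h = (ρ_m − ρ_c) r gives r = h ρ_c/(ρ_m − ρ_c), so h (1 + ρ_c/(ρ_m − ρ_c)) = Δ, i.e. h = Δ (ρ_m − ρ_c)/ρ_m.
h = 11.6 km × 0.49/3.28 = 1.73 km.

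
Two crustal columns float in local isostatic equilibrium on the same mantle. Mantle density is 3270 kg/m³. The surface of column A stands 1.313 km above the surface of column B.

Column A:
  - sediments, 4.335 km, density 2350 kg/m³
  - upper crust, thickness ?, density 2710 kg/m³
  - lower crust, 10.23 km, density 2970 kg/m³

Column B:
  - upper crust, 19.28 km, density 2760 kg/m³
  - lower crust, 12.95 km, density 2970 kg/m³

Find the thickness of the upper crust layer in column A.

19.6 km

Take the compensation level at the base of the deeper column (depth z_c below the surface of column A) and equate Σ ρ_i t_i down to z_c; mantle fills any gap and the z_c terms cancel.
Column A: 4.335×2350 + x×2710 + 10.23×2970 + (z_c − 14.565 − x)×3270
Column B: 1.313×0 + 19.28×2760 + 12.95×2970 + (z_c − 1.313 − 32.23)×3270
The z_c×3270 term appears on both sides and cancels. Collect the known terms of each column as K = Σ(ρt)_known − 3270 × (depth of known layers): K_A = 40570.35 − 3270×14.565 = −7057.2; K_B = 91674.3 − 3270×(1.313 + 32.23) = −18011.31.
Balance: K_A − x×(3270 − 2710) = K_B, so x = (K_A − K_B)/(3270 − 2710) = 10954.1/560 = 19.6 km.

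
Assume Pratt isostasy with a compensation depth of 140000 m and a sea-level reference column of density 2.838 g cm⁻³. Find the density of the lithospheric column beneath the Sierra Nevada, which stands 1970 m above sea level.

2.8 g cm⁻³

Pratt balance: ρ_ref D = ρ (D + h).
ρ = ρ_ref D/(D + h) = 2.838 × 140000 m/(140000 m + 1970 m) = 2.8 g cm⁻³.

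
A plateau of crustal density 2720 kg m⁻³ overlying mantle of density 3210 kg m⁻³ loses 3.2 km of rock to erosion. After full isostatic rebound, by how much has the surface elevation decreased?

Rebound u = e ρ_c/ρ_m = 3.2 km × 2720/3210 = 2.712 km.
Net surface drop = e − u = 3.2 km − 2.712 km = e (ρ_m − ρ_c)/ρ_m = 0.488 km.

0.488 km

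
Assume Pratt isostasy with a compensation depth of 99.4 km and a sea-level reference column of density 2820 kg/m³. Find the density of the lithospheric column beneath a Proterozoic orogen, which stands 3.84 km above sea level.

Pratt balance: ρ_ref D = ρ (D + h).
ρ = ρ_ref D/(D + h) = 2820 × 99.4 km/(99.4 km + 3.84 km) = 2720 kg/m³.

2720 kg/m³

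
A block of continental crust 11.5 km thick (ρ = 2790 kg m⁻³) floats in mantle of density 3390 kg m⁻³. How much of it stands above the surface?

2.04 km

Floating equilibrium: submerged depth d = t ρ_obj/ρ_fluid = 11.5 km × 2790/3390 = 9.465 km.
Freeboard = t − d = 11.5 km − 9.465 km = 2.04 km.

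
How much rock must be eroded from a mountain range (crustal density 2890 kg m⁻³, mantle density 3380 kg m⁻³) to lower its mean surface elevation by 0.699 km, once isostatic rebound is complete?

4.82 km

Net drop Δ = e − u = e − e ρ_c/ρ_m = e (ρ_m − ρ_c)/ρ_m.
e = Δ ρ_m/(ρ_m − ρ_c) = 0.699 km × 3380/490 = 4.82 km.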